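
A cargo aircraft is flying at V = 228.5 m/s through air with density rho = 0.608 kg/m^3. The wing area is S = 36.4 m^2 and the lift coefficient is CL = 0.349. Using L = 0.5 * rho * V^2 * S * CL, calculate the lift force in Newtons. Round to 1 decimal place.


Step 1: Calculate dynamic pressure q = 0.5 * 0.608 * 228.5^2 = 0.5 * 0.608 * 52212.25 = 15872.524 Pa
Step 2: Multiply by wing area and lift coefficient: L = 15872.524 * 36.4 * 0.349
Step 3: L = 577759.8736 * 0.349 = 201638.2 N

201638.2


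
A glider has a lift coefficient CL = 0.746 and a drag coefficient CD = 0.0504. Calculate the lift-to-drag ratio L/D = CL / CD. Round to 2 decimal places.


Step 1: L/D = CL / CD = 0.746 / 0.0504
Step 2: L/D = 14.80

14.80


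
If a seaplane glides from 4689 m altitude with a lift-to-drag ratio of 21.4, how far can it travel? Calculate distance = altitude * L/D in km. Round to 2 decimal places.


Step 1: Glide distance = altitude * L/D = 4689 * 21.4 = 100344.6 m
Step 2: Convert to km: 100344.6 / 1000 = 100.34 km

100.34


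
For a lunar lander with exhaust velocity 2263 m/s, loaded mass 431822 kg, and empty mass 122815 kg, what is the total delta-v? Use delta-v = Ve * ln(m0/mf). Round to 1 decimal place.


Step 1: Mass ratio m0/mf = 431822 / 122815 = 3.516036
Step 2: ln(3.516036) = 1.257334
Step 3: delta-v = 2263 * 1.257334 = 2845.3 m/s

2845.3


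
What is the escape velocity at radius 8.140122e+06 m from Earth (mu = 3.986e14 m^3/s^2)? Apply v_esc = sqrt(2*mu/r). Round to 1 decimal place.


Step 1: 2*mu/r = 2 * 3.986e14 / 8.140122e+06 = 97934650.1195
Step 2: v_esc = sqrt(97934650.1195) = 9896.2 m/s

9896.2


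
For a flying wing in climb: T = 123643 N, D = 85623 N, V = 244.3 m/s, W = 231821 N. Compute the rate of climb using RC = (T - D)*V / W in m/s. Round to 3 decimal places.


Step 1: Excess thrust = T - D = 123643 - 85623 = 38020 N
Step 2: Excess power = 38020 * 244.3 = 9288286.0 W
Step 3: RC = 9288286.0 / 231821 = 40.067 m/s

40.067


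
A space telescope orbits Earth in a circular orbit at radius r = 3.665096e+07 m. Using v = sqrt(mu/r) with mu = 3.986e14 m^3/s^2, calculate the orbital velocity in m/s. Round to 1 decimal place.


Step 1: mu / r = 3.986e14 / 3.665096e+07 = 10875567.7887
Step 2: v = sqrt(10875567.7887) = 3297.8 m/s

3297.8


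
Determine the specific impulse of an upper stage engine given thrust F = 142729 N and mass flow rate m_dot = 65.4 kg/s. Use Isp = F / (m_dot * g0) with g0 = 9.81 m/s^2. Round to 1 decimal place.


Step 1: m_dot * g0 = 65.4 * 9.81 = 641.57
Step 2: Isp = 142729 / 641.57 = 222.5 s

222.5


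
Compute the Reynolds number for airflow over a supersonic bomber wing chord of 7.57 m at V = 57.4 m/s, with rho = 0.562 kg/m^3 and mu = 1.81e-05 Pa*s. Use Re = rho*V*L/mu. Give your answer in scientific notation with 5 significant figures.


Step 1: Numerator = rho * V * L = 0.562 * 57.4 * 7.57 = 244.199116
Step 2: Re = 244.199116 / 1.81e-05
Step 3: Re = 1.3492e+07

1.3492e+07


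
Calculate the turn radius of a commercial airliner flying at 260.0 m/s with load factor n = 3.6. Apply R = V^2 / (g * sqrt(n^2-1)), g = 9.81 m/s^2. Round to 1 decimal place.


Step 1: V^2 = 260.0^2 = 67600.0
Step 2: n^2 - 1 = 3.6^2 - 1 = 11.96
Step 3: sqrt(11.96) = 3.458323
Step 4: R = 67600.0 / (9.81 * 3.458323) = 1992.6 m

1992.6


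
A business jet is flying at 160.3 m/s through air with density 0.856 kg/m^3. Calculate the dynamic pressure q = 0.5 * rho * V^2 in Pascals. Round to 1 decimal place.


Step 1: V^2 = 160.3^2 = 25696.09
Step 2: q = 0.5 * 0.856 * 25696.09
Step 3: q = 10997.9 Pa

10997.9


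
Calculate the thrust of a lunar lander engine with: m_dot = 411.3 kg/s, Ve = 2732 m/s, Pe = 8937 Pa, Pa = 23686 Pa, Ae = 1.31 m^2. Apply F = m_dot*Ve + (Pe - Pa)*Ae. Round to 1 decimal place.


Step 1: Momentum thrust = m_dot * Ve = 411.3 * 2732 = 1123671.6 N
Step 2: Pressure thrust = (Pe - Pa) * Ae = (8937 - 23686) * 1.31 = -19321.19 N
Step 3: Total thrust F = 1123671.6 + -19321.19 = 1104350.4 N

1104350.4


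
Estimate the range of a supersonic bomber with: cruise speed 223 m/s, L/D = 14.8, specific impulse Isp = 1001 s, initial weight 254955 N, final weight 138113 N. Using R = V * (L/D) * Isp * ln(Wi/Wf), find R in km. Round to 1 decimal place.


Step 1: Coefficient = V * (L/D) * Isp = 223 * 14.8 * 1001 = 3303700.4 m
Step 2: Wi/Wf = 254955 / 138113 = 1.845988
Step 3: ln(1.845988) = 0.613015
Step 4: R = 3303700.4 * 0.613015 = 2025217.5 m = 2025.2 km

2025.2


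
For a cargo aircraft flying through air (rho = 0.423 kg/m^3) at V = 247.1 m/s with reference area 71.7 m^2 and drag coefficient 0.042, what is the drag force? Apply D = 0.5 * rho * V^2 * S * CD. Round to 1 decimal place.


Step 1: Dynamic pressure q = 0.5 * 0.423 * 247.1^2 = 12913.8537 Pa
Step 2: Drag D = q * S * CD = 12913.8537 * 71.7 * 0.042
Step 3: D = 38888.8 N

38888.8


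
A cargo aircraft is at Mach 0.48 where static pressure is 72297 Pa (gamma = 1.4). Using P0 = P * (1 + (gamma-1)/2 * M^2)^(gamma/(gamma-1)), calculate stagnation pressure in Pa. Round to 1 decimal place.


Step 1: (gamma-1)/2 * M^2 = 0.2 * 0.2304 = 0.04608
Step 2: 1 + 0.04608 = 1.04608
Step 3: Exponent gamma/(gamma-1) = 3.5
Step 4: P0 = 72297 * 1.04608^3.5 = 84644.2 Pa

84644.2


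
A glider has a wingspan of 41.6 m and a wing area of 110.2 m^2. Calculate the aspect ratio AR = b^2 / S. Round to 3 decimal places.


Step 1: b^2 = 41.6^2 = 1730.56
Step 2: AR = 1730.56 / 110.2 = 15.704

15.704


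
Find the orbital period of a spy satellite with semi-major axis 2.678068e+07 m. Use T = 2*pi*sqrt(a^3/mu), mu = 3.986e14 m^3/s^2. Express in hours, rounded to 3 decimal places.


Step 1: a^3 / mu = 1.920723e+22 / 3.986e14 = 4.818674e+07
Step 2: sqrt(4.818674e+07) = 6941.6666 s
Step 3: T = 2*pi * 6941.6666 = 43615.78 s
Step 4: T in hours = 43615.78 / 3600 = 12.115 hours

12.115


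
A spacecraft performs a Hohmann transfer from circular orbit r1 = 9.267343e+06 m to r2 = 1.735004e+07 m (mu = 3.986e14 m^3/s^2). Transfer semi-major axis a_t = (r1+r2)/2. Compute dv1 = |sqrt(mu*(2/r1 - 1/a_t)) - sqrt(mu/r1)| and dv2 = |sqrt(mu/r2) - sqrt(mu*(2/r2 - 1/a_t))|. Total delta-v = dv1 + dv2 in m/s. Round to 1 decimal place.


Step 1: Transfer semi-major axis a_t = (9.267343e+06 + 1.735004e+07) / 2 = 1.330869e+07 m
Step 2: v1 (circular at r1) = sqrt(mu/r1) = 6558.3 m/s
Step 3: v_t1 = sqrt(mu*(2/r1 - 1/a_t)) = 7488.13 m/s
Step 4: dv1 = |7488.13 - 6558.3| = 929.84 m/s
Step 5: v2 (circular at r2) = 4793.12 m/s, v_t2 = 3999.71 m/s
Step 6: dv2 = |4793.12 - 3999.71| = 793.41 m/s
Step 7: Total delta-v = 929.84 + 793.41 = 1723.3 m/s

1723.3


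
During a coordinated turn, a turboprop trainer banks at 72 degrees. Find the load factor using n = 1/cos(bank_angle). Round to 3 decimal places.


Step 1: Convert 72 degrees to radians = 1.256637
Step 2: cos(72 deg) = 0.309017
Step 3: n = 1 / 0.309017 = 3.236

3.236


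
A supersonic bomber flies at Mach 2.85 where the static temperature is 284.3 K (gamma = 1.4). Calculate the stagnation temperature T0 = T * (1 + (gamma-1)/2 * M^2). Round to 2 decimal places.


Step 1: (gamma-1)/2 = 0.2
Step 2: M^2 = 8.1225
Step 3: 1 + 0.2 * 8.1225 = 2.6245
Step 4: T0 = 284.3 * 2.6245 = 746.15 K

746.15


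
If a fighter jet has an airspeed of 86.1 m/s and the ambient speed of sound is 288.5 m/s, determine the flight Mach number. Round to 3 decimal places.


Step 1: M = V / a = 86.1 / 288.5
Step 2: M = 0.298

0.298


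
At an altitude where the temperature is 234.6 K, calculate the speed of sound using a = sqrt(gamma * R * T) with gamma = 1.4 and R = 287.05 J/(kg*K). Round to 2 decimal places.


Step 1: gamma * R * T = 1.4 * 287.05 * 234.6 = 94278.702
Step 2: a = sqrt(94278.702) = 307.05 m/s

307.05


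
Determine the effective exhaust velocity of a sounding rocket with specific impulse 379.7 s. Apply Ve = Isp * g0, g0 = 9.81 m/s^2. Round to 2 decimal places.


Step 1: Ve = Isp * g0 = 379.7 * 9.81
Step 2: Ve = 3724.86 m/s

3724.86


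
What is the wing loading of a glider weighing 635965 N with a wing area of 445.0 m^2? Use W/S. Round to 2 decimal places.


Step 1: Wing loading = W / S = 635965 / 445.0
Step 2: Wing loading = 1429.13 N/m^2

1429.13


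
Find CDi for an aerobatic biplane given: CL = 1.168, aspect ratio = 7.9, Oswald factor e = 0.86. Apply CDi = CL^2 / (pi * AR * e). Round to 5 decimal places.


Step 1: CL^2 = 1.168^2 = 1.364224
Step 2: pi * AR * e = 3.14159 * 7.9 * 0.86 = 21.34398
Step 3: CDi = 1.364224 / 21.34398 = 0.06392

0.06392


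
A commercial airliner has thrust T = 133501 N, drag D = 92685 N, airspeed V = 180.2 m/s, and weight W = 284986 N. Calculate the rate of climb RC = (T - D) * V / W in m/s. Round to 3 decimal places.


Step 1: Excess thrust = T - D = 133501 - 92685 = 40816 N
Step 2: Excess power = 40816 * 180.2 = 7355043.2 W
Step 3: RC = 7355043.2 / 284986 = 25.808 m/s

25.808


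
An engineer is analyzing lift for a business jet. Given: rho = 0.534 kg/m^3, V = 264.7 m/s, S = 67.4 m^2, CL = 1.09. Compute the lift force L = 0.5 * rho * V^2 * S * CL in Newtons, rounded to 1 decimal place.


Step 1: Calculate dynamic pressure q = 0.5 * 0.534 * 264.7^2 = 0.5 * 0.534 * 70066.09 = 18707.646 Pa
Step 2: Multiply by wing area and lift coefficient: L = 18707.646 * 67.4 * 1.09
Step 3: L = 1260895.3424 * 1.09 = 1374375.9 N

1374375.9


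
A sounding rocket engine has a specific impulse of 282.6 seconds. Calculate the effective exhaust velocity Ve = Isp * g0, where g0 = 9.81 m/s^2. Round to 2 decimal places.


Step 1: Ve = Isp * g0 = 282.6 * 9.81
Step 2: Ve = 2772.31 m/s

2772.31


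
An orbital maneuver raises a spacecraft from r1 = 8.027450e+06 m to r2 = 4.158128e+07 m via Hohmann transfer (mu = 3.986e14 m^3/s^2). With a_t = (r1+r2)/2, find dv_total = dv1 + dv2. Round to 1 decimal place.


Step 1: Transfer semi-major axis a_t = (8.027450e+06 + 4.158128e+07) / 2 = 2.480436e+07 m
Step 2: v1 (circular at r1) = sqrt(mu/r1) = 7046.6 m/s
Step 3: v_t1 = sqrt(mu*(2/r1 - 1/a_t)) = 9123.57 m/s
Step 4: dv1 = |9123.57 - 7046.6| = 2076.96 m/s
Step 5: v2 (circular at r2) = 3096.13 m/s, v_t2 = 1761.35 m/s
Step 6: dv2 = |3096.13 - 1761.35| = 1334.79 m/s
Step 7: Total delta-v = 2076.96 + 1334.79 = 3411.8 m/s

3411.8


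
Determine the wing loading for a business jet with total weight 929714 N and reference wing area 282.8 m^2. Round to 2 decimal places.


Step 1: Wing loading = W / S = 929714 / 282.8
Step 2: Wing loading = 3287.53 N/m^2

3287.53


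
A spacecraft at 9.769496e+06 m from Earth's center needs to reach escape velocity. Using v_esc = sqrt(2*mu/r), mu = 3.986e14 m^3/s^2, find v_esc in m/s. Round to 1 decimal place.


Step 1: 2*mu/r = 2 * 3.986e14 / 9.769496e+06 = 81600934.1731
Step 2: v_esc = sqrt(81600934.1731) = 9033.3 m/s

9033.3


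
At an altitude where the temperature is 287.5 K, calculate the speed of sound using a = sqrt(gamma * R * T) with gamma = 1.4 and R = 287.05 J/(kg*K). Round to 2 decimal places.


Step 1: gamma * R * T = 1.4 * 287.05 * 287.5 = 115537.625
Step 2: a = sqrt(115537.625) = 339.91 m/s

339.91


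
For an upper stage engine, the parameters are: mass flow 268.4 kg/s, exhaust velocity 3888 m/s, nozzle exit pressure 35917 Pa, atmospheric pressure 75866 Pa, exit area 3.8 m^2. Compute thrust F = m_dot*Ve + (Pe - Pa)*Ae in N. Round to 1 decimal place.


Step 1: Momentum thrust = m_dot * Ve = 268.4 * 3888 = 1043539.2 N
Step 2: Pressure thrust = (Pe - Pa) * Ae = (35917 - 75866) * 3.8 = -151806.2 N
Step 3: Total thrust F = 1043539.2 + -151806.2 = 891733.0 N

891733.0


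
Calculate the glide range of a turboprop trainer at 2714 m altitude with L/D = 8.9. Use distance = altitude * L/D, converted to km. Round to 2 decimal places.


Step 1: Glide distance = altitude * L/D = 2714 * 8.9 = 24154.6 m
Step 2: Convert to km: 24154.6 / 1000 = 24.15 km

24.15


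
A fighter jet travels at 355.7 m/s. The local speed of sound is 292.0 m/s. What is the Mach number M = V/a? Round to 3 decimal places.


Step 1: M = V / a = 355.7 / 292.0
Step 2: M = 1.218

1.218


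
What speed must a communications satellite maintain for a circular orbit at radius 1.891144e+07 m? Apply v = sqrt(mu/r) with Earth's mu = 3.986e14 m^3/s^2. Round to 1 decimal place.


Step 1: mu / r = 3.986e14 / 1.891144e+07 = 21077189.2569
Step 2: v = sqrt(21077189.2569) = 4591.0 m/s

4591.0


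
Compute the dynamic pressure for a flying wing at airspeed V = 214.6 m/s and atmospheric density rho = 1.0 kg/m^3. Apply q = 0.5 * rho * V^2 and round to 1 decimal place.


Step 1: V^2 = 214.6^2 = 46053.16
Step 2: q = 0.5 * 1.0 * 46053.16
Step 3: q = 23026.6 Pa

23026.6


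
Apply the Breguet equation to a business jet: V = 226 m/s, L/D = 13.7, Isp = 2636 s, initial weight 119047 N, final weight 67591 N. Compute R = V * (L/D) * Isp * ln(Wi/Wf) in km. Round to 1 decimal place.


Step 1: Coefficient = V * (L/D) * Isp = 226 * 13.7 * 2636 = 8161583.2 m
Step 2: Wi/Wf = 119047 / 67591 = 1.761285
Step 3: ln(1.761285) = 0.566044
Step 4: R = 8161583.2 * 0.566044 = 4619811.4 m = 4619.8 km

4619.8


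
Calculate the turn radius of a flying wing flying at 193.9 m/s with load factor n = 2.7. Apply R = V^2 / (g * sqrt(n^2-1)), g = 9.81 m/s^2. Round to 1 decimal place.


Step 1: V^2 = 193.9^2 = 37597.21
Step 2: n^2 - 1 = 2.7^2 - 1 = 6.29
Step 3: sqrt(6.29) = 2.507987
Step 4: R = 37597.21 / (9.81 * 2.507987) = 1528.1 m

1528.1


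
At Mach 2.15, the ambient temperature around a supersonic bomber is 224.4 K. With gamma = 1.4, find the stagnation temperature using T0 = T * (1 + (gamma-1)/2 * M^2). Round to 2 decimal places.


Step 1: (gamma-1)/2 = 0.2
Step 2: M^2 = 4.6225
Step 3: 1 + 0.2 * 4.6225 = 1.9245
Step 4: T0 = 224.4 * 1.9245 = 431.86 K

431.86


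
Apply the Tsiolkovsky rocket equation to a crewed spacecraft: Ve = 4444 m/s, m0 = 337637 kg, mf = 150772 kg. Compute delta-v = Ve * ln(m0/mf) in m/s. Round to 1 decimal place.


Step 1: Mass ratio m0/mf = 337637 / 150772 = 2.239388
Step 2: ln(2.239388) = 0.806203
Step 3: delta-v = 4444 * 0.806203 = 3582.8 m/s

3582.8


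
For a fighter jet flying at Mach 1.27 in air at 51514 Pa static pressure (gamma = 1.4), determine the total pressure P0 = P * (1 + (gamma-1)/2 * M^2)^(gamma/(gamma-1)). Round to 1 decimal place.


Step 1: (gamma-1)/2 * M^2 = 0.2 * 1.6129 = 0.32258
Step 2: 1 + 0.32258 = 1.32258
Step 3: Exponent gamma/(gamma-1) = 3.5
Step 4: P0 = 51514 * 1.32258^3.5 = 137057.3 Pa

137057.3


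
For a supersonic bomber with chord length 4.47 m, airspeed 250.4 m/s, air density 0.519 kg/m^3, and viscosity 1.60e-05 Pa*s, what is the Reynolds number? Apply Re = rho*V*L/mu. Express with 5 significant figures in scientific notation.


Step 1: Numerator = rho * V * L = 0.519 * 250.4 * 4.47 = 580.910472
Step 2: Re = 580.910472 / 1.60e-05
Step 3: Re = 3.6307e+07

3.6307e+07


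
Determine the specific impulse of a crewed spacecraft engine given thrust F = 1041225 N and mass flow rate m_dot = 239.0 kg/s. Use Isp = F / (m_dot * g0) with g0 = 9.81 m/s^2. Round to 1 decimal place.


Step 1: m_dot * g0 = 239.0 * 9.81 = 2344.59
Step 2: Isp = 1041225 / 2344.59 = 444.1 s

444.1


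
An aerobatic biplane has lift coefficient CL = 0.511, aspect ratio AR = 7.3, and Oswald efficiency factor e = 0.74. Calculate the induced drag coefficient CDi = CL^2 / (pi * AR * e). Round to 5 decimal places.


Step 1: CL^2 = 0.511^2 = 0.261121
Step 2: pi * AR * e = 3.14159 * 7.3 * 0.74 = 16.970884
Step 3: CDi = 0.261121 / 16.970884 = 0.01539

0.01539


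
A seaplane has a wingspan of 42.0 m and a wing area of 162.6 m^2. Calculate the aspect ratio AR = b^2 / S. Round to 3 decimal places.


Step 1: b^2 = 42.0^2 = 1764.0
Step 2: AR = 1764.0 / 162.6 = 10.849

10.849


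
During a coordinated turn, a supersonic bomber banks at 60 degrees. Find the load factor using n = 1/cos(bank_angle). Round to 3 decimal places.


Step 1: Convert 60 degrees to radians = 1.047198
Step 2: cos(60 deg) = 0.5
Step 3: n = 1 / 0.5 = 2.000

2.000


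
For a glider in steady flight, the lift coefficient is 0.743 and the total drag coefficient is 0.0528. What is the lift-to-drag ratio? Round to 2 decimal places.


Step 1: L/D = CL / CD = 0.743 / 0.0528
Step 2: L/D = 14.07

14.07


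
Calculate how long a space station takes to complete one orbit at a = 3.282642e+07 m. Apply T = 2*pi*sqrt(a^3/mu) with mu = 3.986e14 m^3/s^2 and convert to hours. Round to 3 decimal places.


Step 1: a^3 / mu = 3.537289e+22 / 3.986e14 = 8.874283e+07
Step 2: sqrt(8.874283e+07) = 9420.3413 s
Step 3: T = 2*pi * 9420.3413 = 59189.75 s
Step 4: T in hours = 59189.75 / 3600 = 16.442 hours

16.442


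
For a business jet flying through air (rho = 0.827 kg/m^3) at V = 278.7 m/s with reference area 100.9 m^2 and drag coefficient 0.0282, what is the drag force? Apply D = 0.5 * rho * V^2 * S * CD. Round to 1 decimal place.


Step 1: Dynamic pressure q = 0.5 * 0.827 * 278.7^2 = 32118.0708 Pa
Step 2: Drag D = q * S * CD = 32118.0708 * 100.9 * 0.0282
Step 3: D = 91388.1 N

91388.1


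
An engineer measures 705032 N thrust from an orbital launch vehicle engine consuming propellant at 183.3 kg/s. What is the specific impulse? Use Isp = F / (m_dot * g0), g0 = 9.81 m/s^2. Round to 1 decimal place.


Step 1: m_dot * g0 = 183.3 * 9.81 = 1798.17
Step 2: Isp = 705032 / 1798.17 = 392.1 s

392.1


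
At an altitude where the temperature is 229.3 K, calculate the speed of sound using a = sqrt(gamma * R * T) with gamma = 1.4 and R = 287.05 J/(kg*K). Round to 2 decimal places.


Step 1: gamma * R * T = 1.4 * 287.05 * 229.3 = 92148.791
Step 2: a = sqrt(92148.791) = 303.56 m/s

303.56


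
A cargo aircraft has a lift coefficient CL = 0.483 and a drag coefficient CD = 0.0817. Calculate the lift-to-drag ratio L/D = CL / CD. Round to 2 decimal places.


Step 1: L/D = CL / CD = 0.483 / 0.0817
Step 2: L/D = 5.91

5.91


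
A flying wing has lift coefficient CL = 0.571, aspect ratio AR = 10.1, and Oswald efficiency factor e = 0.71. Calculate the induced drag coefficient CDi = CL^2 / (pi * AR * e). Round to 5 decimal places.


Step 1: CL^2 = 0.571^2 = 0.326041
Step 2: pi * AR * e = 3.14159 * 10.1 * 0.71 = 22.528361
Step 3: CDi = 0.326041 / 22.528361 = 0.01447

0.01447


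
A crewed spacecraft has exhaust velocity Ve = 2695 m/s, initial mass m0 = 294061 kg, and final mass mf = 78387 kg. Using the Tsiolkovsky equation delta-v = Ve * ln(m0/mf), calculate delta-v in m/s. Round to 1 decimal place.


Step 1: Mass ratio m0/mf = 294061 / 78387 = 3.7514
Step 2: ln(3.7514) = 1.322129
Step 3: delta-v = 2695 * 1.322129 = 3563.1 m/s

3563.1


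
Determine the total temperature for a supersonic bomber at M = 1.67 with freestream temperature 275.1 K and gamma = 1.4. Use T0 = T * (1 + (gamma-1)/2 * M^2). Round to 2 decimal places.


Step 1: (gamma-1)/2 = 0.2
Step 2: M^2 = 2.7889
Step 3: 1 + 0.2 * 2.7889 = 1.55778
Step 4: T0 = 275.1 * 1.55778 = 428.55 K

428.55


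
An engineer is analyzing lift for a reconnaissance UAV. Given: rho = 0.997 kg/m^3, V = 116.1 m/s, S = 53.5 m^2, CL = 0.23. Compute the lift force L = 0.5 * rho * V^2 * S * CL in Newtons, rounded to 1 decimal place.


Step 1: Calculate dynamic pressure q = 0.5 * 0.997 * 116.1^2 = 0.5 * 0.997 * 13479.21 = 6719.3862 Pa
Step 2: Multiply by wing area and lift coefficient: L = 6719.3862 * 53.5 * 0.23
Step 3: L = 359487.1609 * 0.23 = 82682.0 N

82682.0


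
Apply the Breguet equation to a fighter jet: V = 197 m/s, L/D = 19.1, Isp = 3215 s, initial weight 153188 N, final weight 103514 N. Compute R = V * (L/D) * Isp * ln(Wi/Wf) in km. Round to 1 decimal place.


Step 1: Coefficient = V * (L/D) * Isp = 197 * 19.1 * 3215 = 12097080.5 m
Step 2: Wi/Wf = 153188 / 103514 = 1.479877
Step 3: ln(1.479877) = 0.391959
Step 4: R = 12097080.5 * 0.391959 = 4741560.3 m = 4741.6 km

4741.6


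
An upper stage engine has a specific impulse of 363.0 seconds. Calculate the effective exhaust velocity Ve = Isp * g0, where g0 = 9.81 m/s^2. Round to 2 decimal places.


Step 1: Ve = Isp * g0 = 363.0 * 9.81
Step 2: Ve = 3561.03 m/s

3561.03


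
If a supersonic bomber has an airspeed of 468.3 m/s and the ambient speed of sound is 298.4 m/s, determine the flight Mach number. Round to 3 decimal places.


Step 1: M = V / a = 468.3 / 298.4
Step 2: M = 1.569

1.569


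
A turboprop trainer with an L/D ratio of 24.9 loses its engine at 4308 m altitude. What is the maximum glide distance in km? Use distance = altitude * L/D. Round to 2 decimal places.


Step 1: Glide distance = altitude * L/D = 4308 * 24.9 = 107269.2 m
Step 2: Convert to km: 107269.2 / 1000 = 107.27 km

107.27


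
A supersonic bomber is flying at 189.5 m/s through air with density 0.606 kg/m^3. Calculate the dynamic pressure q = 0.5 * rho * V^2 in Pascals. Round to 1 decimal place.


Step 1: V^2 = 189.5^2 = 35910.25
Step 2: q = 0.5 * 0.606 * 35910.25
Step 3: q = 10880.8 Pa

10880.8


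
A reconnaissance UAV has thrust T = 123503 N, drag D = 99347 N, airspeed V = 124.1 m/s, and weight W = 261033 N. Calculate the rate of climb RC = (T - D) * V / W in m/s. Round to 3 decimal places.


Step 1: Excess thrust = T - D = 123503 - 99347 = 24156 N
Step 2: Excess power = 24156 * 124.1 = 2997759.6 W
Step 3: RC = 2997759.6 / 261033 = 11.484 m/s

11.484


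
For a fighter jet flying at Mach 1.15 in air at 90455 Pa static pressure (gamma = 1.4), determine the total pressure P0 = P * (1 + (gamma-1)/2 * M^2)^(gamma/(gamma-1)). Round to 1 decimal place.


Step 1: (gamma-1)/2 * M^2 = 0.2 * 1.3225 = 0.2645
Step 2: 1 + 0.2645 = 1.2645
Step 3: Exponent gamma/(gamma-1) = 3.5
Step 4: P0 = 90455 * 1.2645^3.5 = 205659.4 Pa

205659.4


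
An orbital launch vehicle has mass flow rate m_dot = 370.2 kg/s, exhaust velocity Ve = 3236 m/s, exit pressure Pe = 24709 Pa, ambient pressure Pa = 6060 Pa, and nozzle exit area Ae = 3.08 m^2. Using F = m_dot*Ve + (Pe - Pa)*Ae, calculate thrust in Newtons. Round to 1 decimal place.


Step 1: Momentum thrust = m_dot * Ve = 370.2 * 3236 = 1197967.2 N
Step 2: Pressure thrust = (Pe - Pa) * Ae = (24709 - 6060) * 3.08 = 57438.92 N
Step 3: Total thrust F = 1197967.2 + 57438.92 = 1255406.1 N

1255406.1


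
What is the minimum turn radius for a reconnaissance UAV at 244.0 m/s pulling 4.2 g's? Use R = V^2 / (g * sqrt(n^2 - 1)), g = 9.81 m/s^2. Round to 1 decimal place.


Step 1: V^2 = 244.0^2 = 59536.0
Step 2: n^2 - 1 = 4.2^2 - 1 = 16.64
Step 3: sqrt(16.64) = 4.079216
Step 4: R = 59536.0 / (9.81 * 4.079216) = 1487.8 m

1487.8


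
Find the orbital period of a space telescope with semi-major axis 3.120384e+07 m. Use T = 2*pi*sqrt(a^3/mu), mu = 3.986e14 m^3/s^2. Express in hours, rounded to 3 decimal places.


Step 1: a^3 / mu = 3.038254e+22 / 3.986e14 = 7.622314e+07
Step 2: sqrt(7.622314e+07) = 8730.5864 s
Step 3: T = 2*pi * 8730.5864 = 54855.89 s
Step 4: T in hours = 54855.89 / 3600 = 15.238 hours

15.238


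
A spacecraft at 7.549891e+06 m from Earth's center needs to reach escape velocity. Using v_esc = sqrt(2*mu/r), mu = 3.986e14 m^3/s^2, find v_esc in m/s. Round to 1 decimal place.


Step 1: 2*mu/r = 2 * 3.986e14 / 7.549891e+06 = 105590928.3988
Step 2: v_esc = sqrt(105590928.3988) = 10275.7 m/s

10275.7


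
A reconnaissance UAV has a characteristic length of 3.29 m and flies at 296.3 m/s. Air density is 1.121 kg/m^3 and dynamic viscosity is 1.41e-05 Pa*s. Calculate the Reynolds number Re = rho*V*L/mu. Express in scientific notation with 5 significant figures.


Step 1: Numerator = rho * V * L = 1.121 * 296.3 * 3.29 = 1092.781067
Step 2: Re = 1092.781067 / 1.41e-05
Step 3: Re = 7.7502e+07

7.7502e+07


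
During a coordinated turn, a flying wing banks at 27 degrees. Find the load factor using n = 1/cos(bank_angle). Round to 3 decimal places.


Step 1: Convert 27 degrees to radians = 0.471239
Step 2: cos(27 deg) = 0.891007
Step 3: n = 1 / 0.891007 = 1.122

1.122


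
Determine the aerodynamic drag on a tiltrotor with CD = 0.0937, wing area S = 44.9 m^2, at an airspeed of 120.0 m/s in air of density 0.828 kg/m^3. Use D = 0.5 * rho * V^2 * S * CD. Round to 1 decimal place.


Step 1: Dynamic pressure q = 0.5 * 0.828 * 120.0^2 = 5961.6 Pa
Step 2: Drag D = q * S * CD = 5961.6 * 44.9 * 0.0937
Step 3: D = 25081.2 N

25081.2


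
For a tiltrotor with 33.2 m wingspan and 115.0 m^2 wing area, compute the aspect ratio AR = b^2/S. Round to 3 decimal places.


Step 1: b^2 = 33.2^2 = 1102.24
Step 2: AR = 1102.24 / 115.0 = 9.585

9.585


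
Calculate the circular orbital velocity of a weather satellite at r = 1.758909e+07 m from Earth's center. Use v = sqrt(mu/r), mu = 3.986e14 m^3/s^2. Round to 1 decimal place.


Step 1: mu / r = 3.986e14 / 1.758909e+07 = 22661774.998
Step 2: v = sqrt(22661774.998) = 4760.4 m/s

4760.4


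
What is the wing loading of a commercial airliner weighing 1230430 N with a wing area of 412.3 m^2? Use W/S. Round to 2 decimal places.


Step 1: Wing loading = W / S = 1230430 / 412.3
Step 2: Wing loading = 2984.31 N/m^2

2984.31


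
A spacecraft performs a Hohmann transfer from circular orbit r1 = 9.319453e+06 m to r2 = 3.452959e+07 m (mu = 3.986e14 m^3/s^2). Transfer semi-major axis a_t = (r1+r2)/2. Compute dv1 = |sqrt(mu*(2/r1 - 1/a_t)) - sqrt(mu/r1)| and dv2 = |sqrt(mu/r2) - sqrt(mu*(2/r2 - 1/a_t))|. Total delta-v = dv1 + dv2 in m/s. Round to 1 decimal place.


Step 1: Transfer semi-major axis a_t = (9.319453e+06 + 3.452959e+07) / 2 = 2.192452e+07 m
Step 2: v1 (circular at r1) = sqrt(mu/r1) = 6539.94 m/s
Step 3: v_t1 = sqrt(mu*(2/r1 - 1/a_t)) = 8207.37 m/s
Step 4: dv1 = |8207.37 - 6539.94| = 1667.44 m/s
Step 5: v2 (circular at r2) = 3397.61 m/s, v_t2 = 2215.15 m/s
Step 6: dv2 = |3397.61 - 2215.15| = 1182.46 m/s
Step 7: Total delta-v = 1667.44 + 1182.46 = 2849.9 m/s

2849.9


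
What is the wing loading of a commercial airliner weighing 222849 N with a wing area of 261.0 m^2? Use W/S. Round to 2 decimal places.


Step 1: Wing loading = W / S = 222849 / 261.0
Step 2: Wing loading = 853.83 N/m^2

853.83


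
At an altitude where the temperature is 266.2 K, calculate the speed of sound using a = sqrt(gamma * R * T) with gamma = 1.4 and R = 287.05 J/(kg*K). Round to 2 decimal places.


Step 1: gamma * R * T = 1.4 * 287.05 * 266.2 = 106977.794
Step 2: a = sqrt(106977.794) = 327.07 m/s

327.07


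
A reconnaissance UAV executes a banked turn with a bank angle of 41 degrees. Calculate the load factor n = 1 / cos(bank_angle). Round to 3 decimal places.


Step 1: Convert 41 degrees to radians = 0.715585
Step 2: cos(41 deg) = 0.75471
Step 3: n = 1 / 0.75471 = 1.325

1.325


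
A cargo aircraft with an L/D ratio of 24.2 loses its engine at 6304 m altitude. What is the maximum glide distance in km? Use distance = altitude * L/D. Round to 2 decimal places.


Step 1: Glide distance = altitude * L/D = 6304 * 24.2 = 152556.8 m
Step 2: Convert to km: 152556.8 / 1000 = 152.56 km

152.56


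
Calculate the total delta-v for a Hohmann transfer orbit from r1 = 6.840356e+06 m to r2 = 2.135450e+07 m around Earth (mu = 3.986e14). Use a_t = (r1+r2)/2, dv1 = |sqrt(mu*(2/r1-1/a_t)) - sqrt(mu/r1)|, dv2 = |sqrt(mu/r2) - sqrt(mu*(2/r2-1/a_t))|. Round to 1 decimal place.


Step 1: Transfer semi-major axis a_t = (6.840356e+06 + 2.135450e+07) / 2 = 1.409743e+07 m
Step 2: v1 (circular at r1) = sqrt(mu/r1) = 7633.6 m/s
Step 3: v_t1 = sqrt(mu*(2/r1 - 1/a_t)) = 9395.16 m/s
Step 4: dv1 = |9395.16 - 7633.6| = 1761.56 m/s
Step 5: v2 (circular at r2) = 4320.4 m/s, v_t2 = 3009.49 m/s
Step 6: dv2 = |4320.4 - 3009.49| = 1310.91 m/s
Step 7: Total delta-v = 1761.56 + 1310.91 = 3072.5 m/s

3072.5


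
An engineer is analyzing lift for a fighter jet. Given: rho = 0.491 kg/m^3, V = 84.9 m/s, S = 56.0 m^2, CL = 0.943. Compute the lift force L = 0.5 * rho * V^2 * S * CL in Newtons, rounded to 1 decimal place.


Step 1: Calculate dynamic pressure q = 0.5 * 0.491 * 84.9^2 = 0.5 * 0.491 * 7208.01 = 1769.5665 Pa
Step 2: Multiply by wing area and lift coefficient: L = 1769.5665 * 56.0 * 0.943
Step 3: L = 99095.7215 * 0.943 = 93447.3 N

93447.3


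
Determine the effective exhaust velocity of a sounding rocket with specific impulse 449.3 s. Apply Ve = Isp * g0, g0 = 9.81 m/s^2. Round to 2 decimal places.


Step 1: Ve = Isp * g0 = 449.3 * 9.81
Step 2: Ve = 4407.63 m/s

4407.63


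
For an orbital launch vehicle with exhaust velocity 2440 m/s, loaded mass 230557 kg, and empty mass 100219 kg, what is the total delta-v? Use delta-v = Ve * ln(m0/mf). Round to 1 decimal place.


Step 1: Mass ratio m0/mf = 230557 / 100219 = 2.300532
Step 2: ln(2.300532) = 0.83314
Step 3: delta-v = 2440 * 0.83314 = 2032.9 m/s

2032.9


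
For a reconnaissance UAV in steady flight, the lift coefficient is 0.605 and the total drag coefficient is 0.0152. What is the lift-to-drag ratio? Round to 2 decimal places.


Step 1: L/D = CL / CD = 0.605 / 0.0152
Step 2: L/D = 39.80

39.80


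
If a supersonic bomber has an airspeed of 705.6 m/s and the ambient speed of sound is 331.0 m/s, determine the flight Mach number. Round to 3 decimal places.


Step 1: M = V / a = 705.6 / 331.0
Step 2: M = 2.132

2.132


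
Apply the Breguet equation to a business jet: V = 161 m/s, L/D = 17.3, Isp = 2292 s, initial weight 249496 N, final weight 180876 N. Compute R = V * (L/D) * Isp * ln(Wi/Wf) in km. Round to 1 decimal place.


Step 1: Coefficient = V * (L/D) * Isp = 161 * 17.3 * 2292 = 6383907.6 m
Step 2: Wi/Wf = 249496 / 180876 = 1.379376
Step 3: ln(1.379376) = 0.321631
Step 4: R = 6383907.6 * 0.321631 = 2053263.7 m = 2053.3 km

2053.3


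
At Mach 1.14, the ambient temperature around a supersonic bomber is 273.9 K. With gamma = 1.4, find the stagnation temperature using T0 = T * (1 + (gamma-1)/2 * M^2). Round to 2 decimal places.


Step 1: (gamma-1)/2 = 0.2
Step 2: M^2 = 1.2996
Step 3: 1 + 0.2 * 1.2996 = 1.25992
Step 4: T0 = 273.9 * 1.25992 = 345.09 K

345.09


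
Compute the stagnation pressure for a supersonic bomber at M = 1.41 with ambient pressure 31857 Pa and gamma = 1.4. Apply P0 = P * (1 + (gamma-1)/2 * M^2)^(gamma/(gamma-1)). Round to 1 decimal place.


Step 1: (gamma-1)/2 * M^2 = 0.2 * 1.9881 = 0.39762
Step 2: 1 + 0.39762 = 1.39762
Step 3: Exponent gamma/(gamma-1) = 3.5
Step 4: P0 = 31857 * 1.39762^3.5 = 102817.4 Pa

102817.4


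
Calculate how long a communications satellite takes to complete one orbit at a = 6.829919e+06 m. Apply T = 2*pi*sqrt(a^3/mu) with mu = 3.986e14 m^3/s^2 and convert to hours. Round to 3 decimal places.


Step 1: a^3 / mu = 3.186007e+20 / 3.986e14 = 7.992992e+05
Step 2: sqrt(7.992992e+05) = 894.0353 s
Step 3: T = 2*pi * 894.0353 = 5617.39 s
Step 4: T in hours = 5617.39 / 3600 = 1.560 hours

1.560


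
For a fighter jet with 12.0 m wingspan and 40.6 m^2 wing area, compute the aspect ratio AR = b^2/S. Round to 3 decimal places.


Step 1: b^2 = 12.0^2 = 144.0
Step 2: AR = 144.0 / 40.6 = 3.547

3.547


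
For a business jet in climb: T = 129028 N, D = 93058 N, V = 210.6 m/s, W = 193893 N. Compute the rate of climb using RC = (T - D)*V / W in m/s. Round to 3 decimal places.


Step 1: Excess thrust = T - D = 129028 - 93058 = 35970 N
Step 2: Excess power = 35970 * 210.6 = 7575282.0 W
Step 3: RC = 7575282.0 / 193893 = 39.069 m/s

39.069


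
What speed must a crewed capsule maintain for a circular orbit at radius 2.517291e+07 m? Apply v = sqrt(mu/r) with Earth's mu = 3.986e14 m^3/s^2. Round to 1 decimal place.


Step 1: mu / r = 3.986e14 / 2.517291e+07 = 15834482.386
Step 2: v = sqrt(15834482.386) = 3979.3 m/s

3979.3


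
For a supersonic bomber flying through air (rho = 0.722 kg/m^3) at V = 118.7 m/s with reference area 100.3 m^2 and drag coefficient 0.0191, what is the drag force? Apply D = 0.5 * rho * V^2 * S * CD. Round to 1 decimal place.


Step 1: Dynamic pressure q = 0.5 * 0.722 * 118.7^2 = 5086.3781 Pa
Step 2: Drag D = q * S * CD = 5086.3781 * 100.3 * 0.0191
Step 3: D = 9744.1 N

9744.1


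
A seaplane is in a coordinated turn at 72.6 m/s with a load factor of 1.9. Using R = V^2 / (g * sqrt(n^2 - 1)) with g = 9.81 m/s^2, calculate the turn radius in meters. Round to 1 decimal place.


Step 1: V^2 = 72.6^2 = 5270.76
Step 2: n^2 - 1 = 1.9^2 - 1 = 2.61
Step 3: sqrt(2.61) = 1.615549
Step 4: R = 5270.76 / (9.81 * 1.615549) = 332.6 m

332.6


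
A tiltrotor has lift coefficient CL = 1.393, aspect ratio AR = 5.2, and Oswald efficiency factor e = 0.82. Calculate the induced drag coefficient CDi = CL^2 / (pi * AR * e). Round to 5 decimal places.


Step 1: CL^2 = 1.393^2 = 1.940449
Step 2: pi * AR * e = 3.14159 * 5.2 * 0.82 = 13.395751
Step 3: CDi = 1.940449 / 13.395751 = 0.14486

0.14486


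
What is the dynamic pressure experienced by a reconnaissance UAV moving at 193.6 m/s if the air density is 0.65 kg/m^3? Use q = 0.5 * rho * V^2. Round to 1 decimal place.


Step 1: V^2 = 193.6^2 = 37480.96
Step 2: q = 0.5 * 0.65 * 37480.96
Step 3: q = 12181.3 Pa

12181.3


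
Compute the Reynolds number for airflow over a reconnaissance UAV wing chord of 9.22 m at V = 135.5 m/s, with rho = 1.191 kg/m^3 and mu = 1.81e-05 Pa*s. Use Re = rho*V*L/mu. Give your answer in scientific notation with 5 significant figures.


Step 1: Numerator = rho * V * L = 1.191 * 135.5 * 9.22 = 1487.92821
Step 2: Re = 1487.92821 / 1.81e-05
Step 3: Re = 8.2206e+07

8.2206e+07


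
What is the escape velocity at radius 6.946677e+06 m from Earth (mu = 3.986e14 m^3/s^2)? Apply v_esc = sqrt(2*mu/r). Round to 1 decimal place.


Step 1: 2*mu/r = 2 * 3.986e14 / 6.946677e+06 = 114759906.0673
Step 2: v_esc = sqrt(114759906.0673) = 10712.6 m/s

10712.6


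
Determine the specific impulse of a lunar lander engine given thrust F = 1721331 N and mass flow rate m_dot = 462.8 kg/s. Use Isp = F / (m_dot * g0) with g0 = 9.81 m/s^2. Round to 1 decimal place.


Step 1: m_dot * g0 = 462.8 * 9.81 = 4540.07
Step 2: Isp = 1721331 / 4540.07 = 379.1 s

379.1


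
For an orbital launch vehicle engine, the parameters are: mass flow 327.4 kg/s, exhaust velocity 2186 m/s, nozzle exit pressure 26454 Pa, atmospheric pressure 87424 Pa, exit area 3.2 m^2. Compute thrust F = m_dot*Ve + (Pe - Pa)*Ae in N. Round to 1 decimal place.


Step 1: Momentum thrust = m_dot * Ve = 327.4 * 2186 = 715696.4 N
Step 2: Pressure thrust = (Pe - Pa) * Ae = (26454 - 87424) * 3.2 = -195104.0 N
Step 3: Total thrust F = 715696.4 + -195104.0 = 520592.4 N

520592.4


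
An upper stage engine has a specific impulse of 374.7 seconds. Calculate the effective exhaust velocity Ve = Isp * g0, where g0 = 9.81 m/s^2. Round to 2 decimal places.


Step 1: Ve = Isp * g0 = 374.7 * 9.81
Step 2: Ve = 3675.81 m/s

3675.81


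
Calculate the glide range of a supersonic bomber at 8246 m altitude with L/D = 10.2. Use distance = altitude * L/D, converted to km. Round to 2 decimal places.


Step 1: Glide distance = altitude * L/D = 8246 * 10.2 = 84109.2 m
Step 2: Convert to km: 84109.2 / 1000 = 84.11 km

84.11


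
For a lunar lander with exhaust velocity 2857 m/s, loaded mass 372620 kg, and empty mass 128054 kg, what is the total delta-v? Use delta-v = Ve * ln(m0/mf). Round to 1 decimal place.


Step 1: Mass ratio m0/mf = 372620 / 128054 = 2.909866
Step 2: ln(2.909866) = 1.068107
Step 3: delta-v = 2857 * 1.068107 = 3051.6 m/s

3051.6


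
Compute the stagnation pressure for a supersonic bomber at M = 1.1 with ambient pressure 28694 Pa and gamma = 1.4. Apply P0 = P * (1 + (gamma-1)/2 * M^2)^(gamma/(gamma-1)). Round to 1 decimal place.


Step 1: (gamma-1)/2 * M^2 = 0.2 * 1.21 = 0.242
Step 2: 1 + 0.242 = 1.242
Step 3: Exponent gamma/(gamma-1) = 3.5
Step 4: P0 = 28694 * 1.242^3.5 = 61265.6 Pa

61265.6


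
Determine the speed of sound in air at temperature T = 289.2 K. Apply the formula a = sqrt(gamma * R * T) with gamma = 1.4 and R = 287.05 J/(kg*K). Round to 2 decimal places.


Step 1: gamma * R * T = 1.4 * 287.05 * 289.2 = 116220.804
Step 2: a = sqrt(116220.804) = 340.91 m/s

340.91


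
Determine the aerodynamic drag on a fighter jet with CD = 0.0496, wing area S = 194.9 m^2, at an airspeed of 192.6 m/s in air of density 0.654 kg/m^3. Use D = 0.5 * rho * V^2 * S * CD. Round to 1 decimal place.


Step 1: Dynamic pressure q = 0.5 * 0.654 * 192.6^2 = 12129.9865 Pa
Step 2: Drag D = q * S * CD = 12129.9865 * 194.9 * 0.0496
Step 3: D = 117261.1 N

117261.1


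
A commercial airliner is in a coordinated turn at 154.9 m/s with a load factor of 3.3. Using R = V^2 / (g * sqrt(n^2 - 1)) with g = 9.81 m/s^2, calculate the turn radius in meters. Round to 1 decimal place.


Step 1: V^2 = 154.9^2 = 23994.01
Step 2: n^2 - 1 = 3.3^2 - 1 = 9.89
Step 3: sqrt(9.89) = 3.144837
Step 4: R = 23994.01 / (9.81 * 3.144837) = 777.7 m

777.7


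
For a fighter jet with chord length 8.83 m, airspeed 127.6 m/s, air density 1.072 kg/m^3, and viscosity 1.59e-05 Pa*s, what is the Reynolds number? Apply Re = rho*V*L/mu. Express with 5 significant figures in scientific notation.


Step 1: Numerator = rho * V * L = 1.072 * 127.6 * 8.83 = 1207.830976
Step 2: Re = 1207.830976 / 1.59e-05
Step 3: Re = 7.5964e+07

7.5964e+07


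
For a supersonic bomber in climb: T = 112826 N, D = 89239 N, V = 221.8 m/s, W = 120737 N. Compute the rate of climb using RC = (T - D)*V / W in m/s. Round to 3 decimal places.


Step 1: Excess thrust = T - D = 112826 - 89239 = 23587 N
Step 2: Excess power = 23587 * 221.8 = 5231596.6 W
Step 3: RC = 5231596.6 / 120737 = 43.331 m/s

43.331


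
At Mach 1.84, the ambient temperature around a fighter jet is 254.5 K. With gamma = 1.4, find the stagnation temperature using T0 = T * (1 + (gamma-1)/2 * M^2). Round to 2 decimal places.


Step 1: (gamma-1)/2 = 0.2
Step 2: M^2 = 3.3856
Step 3: 1 + 0.2 * 3.3856 = 1.67712
Step 4: T0 = 254.5 * 1.67712 = 426.83 K

426.83


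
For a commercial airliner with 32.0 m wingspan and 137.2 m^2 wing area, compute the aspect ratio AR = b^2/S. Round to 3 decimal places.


Step 1: b^2 = 32.0^2 = 1024.0
Step 2: AR = 1024.0 / 137.2 = 7.464

7.464


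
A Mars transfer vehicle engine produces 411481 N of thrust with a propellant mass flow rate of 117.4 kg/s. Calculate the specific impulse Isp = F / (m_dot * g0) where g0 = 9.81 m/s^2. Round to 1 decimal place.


Step 1: m_dot * g0 = 117.4 * 9.81 = 1151.69
Step 2: Isp = 411481 / 1151.69 = 357.3 s

357.3


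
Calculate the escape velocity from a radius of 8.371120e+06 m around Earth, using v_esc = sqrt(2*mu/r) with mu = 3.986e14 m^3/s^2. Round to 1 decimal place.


Step 1: 2*mu/r = 2 * 3.986e14 / 8.371120e+06 = 95232179.2066
Step 2: v_esc = sqrt(95232179.2066) = 9758.7 m/s

9758.7


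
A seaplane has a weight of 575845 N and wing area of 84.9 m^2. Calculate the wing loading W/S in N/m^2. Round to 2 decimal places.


Step 1: Wing loading = W / S = 575845 / 84.9
Step 2: Wing loading = 6782.63 N/m^2

6782.63


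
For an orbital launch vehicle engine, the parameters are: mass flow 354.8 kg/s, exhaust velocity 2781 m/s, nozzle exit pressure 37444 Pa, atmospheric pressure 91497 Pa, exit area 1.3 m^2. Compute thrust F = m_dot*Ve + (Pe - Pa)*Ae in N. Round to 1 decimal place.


Step 1: Momentum thrust = m_dot * Ve = 354.8 * 2781 = 986698.8 N
Step 2: Pressure thrust = (Pe - Pa) * Ae = (37444 - 91497) * 1.3 = -70268.9 N
Step 3: Total thrust F = 986698.8 + -70268.9 = 916429.9 N

916429.9


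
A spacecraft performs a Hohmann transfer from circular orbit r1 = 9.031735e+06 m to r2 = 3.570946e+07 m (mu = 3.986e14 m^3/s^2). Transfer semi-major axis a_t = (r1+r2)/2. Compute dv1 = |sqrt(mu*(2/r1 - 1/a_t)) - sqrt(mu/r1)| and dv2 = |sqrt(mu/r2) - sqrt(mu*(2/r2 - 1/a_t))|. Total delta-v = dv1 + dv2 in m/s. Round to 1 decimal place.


Step 1: Transfer semi-major axis a_t = (9.031735e+06 + 3.570946e+07) / 2 = 2.237060e+07 m
Step 2: v1 (circular at r1) = sqrt(mu/r1) = 6643.29 m/s
Step 3: v_t1 = sqrt(mu*(2/r1 - 1/a_t)) = 8393.36 m/s
Step 4: dv1 = |8393.36 - 6643.29| = 1750.07 m/s
Step 5: v2 (circular at r2) = 3341.0 m/s, v_t2 = 2122.87 m/s
Step 6: dv2 = |3341.0 - 2122.87| = 1218.13 m/s
Step 7: Total delta-v = 1750.07 + 1218.13 = 2968.2 m/s

2968.2
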